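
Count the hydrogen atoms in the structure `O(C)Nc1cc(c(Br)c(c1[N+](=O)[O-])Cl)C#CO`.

6

Hydrogens are implicit in SMILES; fill each atom to its normal valence:
  5 × C (aromatic): no H
  2 × C: no H
  2 × O: no H
  1 × Br: no H
  1 × C: 3 H
  1 × C (aromatic): 1 H
  1 × Cl: no H
  1 × N: 1 H
  1 × N (charge +1): no H
  1 × O: 1 H
  1 × O (charge -1): no H
  Total hydrogens = 6.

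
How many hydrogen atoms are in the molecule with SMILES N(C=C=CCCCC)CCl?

14

Hydrogens are implicit in SMILES; fill each atom to its normal valence:
  4 × C: 2 H each → 8
  2 × C: 1 H each → 2
  1 × C: 3 H
  1 × C: no H
  1 × Cl: no H
  1 × N: 1 H
  Total hydrogens = 14.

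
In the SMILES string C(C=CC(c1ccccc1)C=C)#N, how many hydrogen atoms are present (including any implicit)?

11

Hydrogens are implicit in SMILES; fill each atom to its normal valence:
  5 × C (aromatic): 1 H each → 5
  4 × C: 1 H each → 4
  1 × C: 2 H
  1 × C: no H
  1 × C (aromatic): no H
  1 × N: no H
  Total hydrogens = 11.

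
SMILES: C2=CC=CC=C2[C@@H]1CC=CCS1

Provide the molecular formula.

Heavy atoms from the SMILES: 11 C, 1 S.
Implicit hydrogens by atom environment:
  5 × C (aromatic): 1 H each → 5
  3 × C: 1 H each → 3
  2 × C: 2 H each → 4
  1 × C (aromatic): no H
  1 × S: no H
  Total hydrogens = 12.
Molecular formula: C11H12S

C11H12S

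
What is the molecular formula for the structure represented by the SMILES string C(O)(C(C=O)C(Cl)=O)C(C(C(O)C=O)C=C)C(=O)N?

Heavy atoms from the SMILES: 11 C, 1 Cl, 1 N, 6 O.
Implicit hydrogens by atom environment:
  8 × C: 1 H each → 8
  4 × O: no H
  2 × C: no H
  2 × O: 1 H each → 2
  1 × C: 2 H
  1 × Cl: no H
  1 × N: 2 H
  Total hydrogens = 14.
Molecular formula: C11H14ClNO6

C11H14ClNO6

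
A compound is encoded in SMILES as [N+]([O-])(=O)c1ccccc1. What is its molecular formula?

C6H5NO2

Heavy atoms from the SMILES: 6 C, 1 N, 2 O.
Implicit hydrogens by atom environment:
  5 × C (aromatic): 1 H each → 5
  1 × C (aromatic): no H
  1 × N (charge +1): no H
  1 × O: no H
  1 × O (charge -1): no H
  Total hydrogens = 5.
Molecular formula: C6H5NO2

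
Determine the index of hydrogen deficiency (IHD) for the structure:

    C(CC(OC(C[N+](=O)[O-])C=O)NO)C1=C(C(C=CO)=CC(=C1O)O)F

Molecular formula from the SMILES: C14H17FN2O8.
DoU = (2C + 2 + N − H − X)/2 = (2·14 + 2 + 2 − 17 − 1)/2 = 14/2 = 7.
(Structurally: 1 ring(s) + 6 π bond(s) = 7.)

7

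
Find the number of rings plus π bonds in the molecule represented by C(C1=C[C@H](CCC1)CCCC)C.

2

Molecular formula from the SMILES: C12H22.
DoU = (2C + 2 + N − H − X)/2 = (2·12 + 2 + 0 − 22 − 0)/2 = 4/2 = 2.
(Structurally: 1 ring(s) + 1 π bond(s) = 2.)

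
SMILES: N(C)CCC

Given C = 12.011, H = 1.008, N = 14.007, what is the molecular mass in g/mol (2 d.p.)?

Molecular formula: C4H11N.
M = 4×12.011 + 11×1.008 + 1×14.007 = 73.14 g/mol.

73.14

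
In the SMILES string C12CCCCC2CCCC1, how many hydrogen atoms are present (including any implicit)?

18

Hydrogens are implicit in SMILES; fill each atom to its normal valence:
  8 × C: 2 H each → 16
  2 × C: 1 H each → 2
  Total hydrogens = 18.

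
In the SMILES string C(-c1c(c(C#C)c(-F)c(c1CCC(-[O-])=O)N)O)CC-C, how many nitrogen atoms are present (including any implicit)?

1

The symbol for nitrogen appears 1 time in the SMILES.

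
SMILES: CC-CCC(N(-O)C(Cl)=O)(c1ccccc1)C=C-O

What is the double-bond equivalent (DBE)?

6

Molecular formula from the SMILES: C14H18ClNO3.
DoU = (2C + 2 + N − H − X)/2 = (2·14 + 2 + 1 − 18 − 1)/2 = 12/2 = 6.
(Structurally: 1 ring(s) + 5 π bond(s) = 6.)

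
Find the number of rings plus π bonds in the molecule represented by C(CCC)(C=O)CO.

Molecular formula from the SMILES: C6H12O2.
DoU = (2C + 2 + N − H − X)/2 = (2·6 + 2 + 0 − 12 − 0)/2 = 2/2 = 1.
(Structurally: 0 ring(s) + 1 π bond(s) = 1.)

1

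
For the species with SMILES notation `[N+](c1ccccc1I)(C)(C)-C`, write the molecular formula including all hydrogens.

C9H13IN+

Heavy atoms from the SMILES: 9 C, 1 I, 1 N.
Implicit hydrogens by atom environment:
  4 × C (aromatic): 1 H each → 4
  3 × C: 3 H each → 9
  2 × C (aromatic): no H
  1 × I: no H
  1 × N (charge +1): no H
  Total hydrogens = 13.
Net charge +1.
Molecular formula: C9H13IN+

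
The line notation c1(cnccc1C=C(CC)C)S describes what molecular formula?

Heavy atoms from the SMILES: 10 C, 1 N, 1 S.
Implicit hydrogens by atom environment:
  3 × C (aromatic): 1 H each → 3
  2 × C: 3 H each → 6
  2 × C (aromatic): no H
  1 × C: 2 H
  1 × C: 1 H
  1 × C: no H
  1 × N (aromatic): no H
  1 × S: 1 H
  Total hydrogens = 13.
Molecular formula: C10H13NS

C10H13NS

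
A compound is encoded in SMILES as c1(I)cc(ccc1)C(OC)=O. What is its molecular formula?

Heavy atoms from the SMILES: 8 C, 1 I, 2 O.
Implicit hydrogens by atom environment:
  4 × C (aromatic): 1 H each → 4
  2 × C (aromatic): no H
  2 × O: no H
  1 × C: 3 H
  1 × C: no H
  1 × I: no H
  Total hydrogens = 7.
Molecular formula: C8H7IO2

C8H7IO2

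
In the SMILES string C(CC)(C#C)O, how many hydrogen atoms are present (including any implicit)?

Hydrogens are implicit in SMILES; fill each atom to its normal valence:
  2 × C: 1 H each → 2
  1 × C: 3 H
  1 × C: 2 H
  1 × C: no H
  1 × O: 1 H
  Total hydrogens = 8.

8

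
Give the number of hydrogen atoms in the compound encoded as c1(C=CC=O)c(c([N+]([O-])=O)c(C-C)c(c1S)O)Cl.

10

Hydrogens are implicit in SMILES; fill each atom to its normal valence:
  6 × C (aromatic): no H
  3 × C: 1 H each → 3
  2 × O: no H
  1 × C: 3 H
  1 × C: 2 H
  1 × Cl: no H
  1 × N (charge +1): no H
  1 × O: 1 H
  1 × O (charge -1): no H
  1 × S: 1 H
  Total hydrogens = 10.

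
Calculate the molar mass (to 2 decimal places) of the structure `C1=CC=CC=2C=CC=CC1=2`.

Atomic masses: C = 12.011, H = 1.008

128.17

Molecular formula: C10H8.
M = 10×12.011 + 8×1.008 = 128.17 g/mol.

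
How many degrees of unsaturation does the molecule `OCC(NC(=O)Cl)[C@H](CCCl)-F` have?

1

Molecular formula from the SMILES: C6H10Cl2FNO2.
DoU = (2C + 2 + N − H − X)/2 = (2·6 + 2 + 1 − 10 − 3)/2 = 2/2 = 1.
(Structurally: 0 ring(s) + 1 π bond(s) = 1.)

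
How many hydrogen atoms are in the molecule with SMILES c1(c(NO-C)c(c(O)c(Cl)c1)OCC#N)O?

9

Hydrogens are implicit in SMILES; fill each atom to its normal valence:
  5 × C (aromatic): no H
  2 × O: 1 H each → 2
  2 × O: no H
  1 × C: 3 H
  1 × C: 2 H
  1 × C (aromatic): 1 H
  1 × C: no H
  1 × Cl: no H
  1 × N: 1 H
  1 × N: no H
  Total hydrogens = 9.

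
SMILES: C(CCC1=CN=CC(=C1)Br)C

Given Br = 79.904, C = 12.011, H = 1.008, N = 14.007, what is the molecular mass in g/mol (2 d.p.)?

Molecular formula: C9H12BrN.
M = 1×79.904 + 9×12.011 + 12×1.008 + 1×14.007 = 214.11 g/mol.

214.11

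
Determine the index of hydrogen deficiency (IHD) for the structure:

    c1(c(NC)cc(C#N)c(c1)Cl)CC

Molecular formula from the SMILES: C10H11ClN2.
DoU = (2C + 2 + N − H − X)/2 = (2·10 + 2 + 2 − 11 − 1)/2 = 12/2 = 6.
(Structurally: 1 ring(s) + 5 π bond(s) = 6.)

6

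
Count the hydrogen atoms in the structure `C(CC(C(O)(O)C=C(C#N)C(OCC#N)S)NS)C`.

Hydrogens are implicit in SMILES; fill each atom to its normal valence:
  4 × C: no H
  3 × C: 2 H each → 6
  3 × C: 1 H each → 3
  2 × N: no H
  2 × O: 1 H each → 2
  2 × S: 1 H each → 2
  1 × C: 3 H
  1 × N: 1 H
  1 × O: no H
  Total hydrogens = 17.

17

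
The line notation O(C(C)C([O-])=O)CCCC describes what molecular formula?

C7H13O3-

Heavy atoms from the SMILES: 7 C, 3 O.
Implicit hydrogens by atom environment:
  3 × C: 2 H each → 6
  2 × C: 3 H each → 6
  2 × O: no H
  1 × C: 1 H
  1 × C: no H
  1 × O (charge -1): no H
  Total hydrogens = 13.
Net charge -1.
Molecular formula: C7H13O3-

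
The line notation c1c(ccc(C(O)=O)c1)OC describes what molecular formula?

Heavy atoms from the SMILES: 8 C, 3 O.
Implicit hydrogens by atom environment:
  4 × C (aromatic): 1 H each → 4
  2 × C (aromatic): no H
  2 × O: no H
  1 × C: 3 H
  1 × C: no H
  1 × O: 1 H
  Total hydrogens = 8.
Molecular formula: C8H8O3

C8H8O3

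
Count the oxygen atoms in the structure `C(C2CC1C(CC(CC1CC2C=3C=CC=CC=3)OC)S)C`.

The symbol for oxygen appears 1 time in the SMILES.

1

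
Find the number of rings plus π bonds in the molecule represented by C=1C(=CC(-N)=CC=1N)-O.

Molecular formula from the SMILES: C6H8N2O.
DoU = (2C + 2 + N − H − X)/2 = (2·6 + 2 + 2 − 8 − 0)/2 = 8/2 = 4.
(Structurally: 1 ring(s) + 3 π bond(s) = 4.)

4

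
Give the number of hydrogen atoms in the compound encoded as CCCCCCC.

Hydrogens are implicit in SMILES; fill each atom to its normal valence:
  5 × C: 2 H each → 10
  2 × C: 3 H each → 6
  Total hydrogens = 16.

16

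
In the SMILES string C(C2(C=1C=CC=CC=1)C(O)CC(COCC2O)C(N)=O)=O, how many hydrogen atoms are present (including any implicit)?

Hydrogens are implicit in SMILES; fill each atom to its normal valence:
  5 × C (aromatic): 1 H each → 5
  4 × C: 1 H each → 4
  3 × C: 2 H each → 6
  3 × O: no H
  2 × C: no H
  2 × O: 1 H each → 2
  1 × C (aromatic): no H
  1 × N: 2 H
  Total hydrogens = 19.

19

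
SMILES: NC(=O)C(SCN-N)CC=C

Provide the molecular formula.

Heavy atoms from the SMILES: 6 C, 3 N, 1 O, 1 S.
Implicit hydrogens by atom environment:
  3 × C: 2 H each → 6
  2 × C: 1 H each → 2
  2 × N: 2 H each → 4
  1 × C: no H
  1 × N: 1 H
  1 × O: no H
  1 × S: no H
  Total hydrogens = 13.
Molecular formula: C6H13N3OS

C6H13N3OS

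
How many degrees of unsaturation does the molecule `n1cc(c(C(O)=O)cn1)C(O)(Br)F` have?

Molecular formula from the SMILES: C6H4BrFN2O3.
DoU = (2C + 2 + N − H − X)/2 = (2·6 + 2 + 2 − 4 − 2)/2 = 10/2 = 5.
(Structurally: 1 ring(s) + 4 π bond(s) = 5.)

5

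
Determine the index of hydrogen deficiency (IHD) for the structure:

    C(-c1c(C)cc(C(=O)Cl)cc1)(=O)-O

6

Molecular formula from the SMILES: C9H7ClO3.
DoU = (2C + 2 + N − H − X)/2 = (2·9 + 2 + 0 − 7 − 1)/2 = 12/2 = 6.
(Structurally: 1 ring(s) + 5 π bond(s) = 6.)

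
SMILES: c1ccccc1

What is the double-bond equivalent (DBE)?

4

Molecular formula from the SMILES: C6H6.
DoU = (2C + 2 + N − H − X)/2 = (2·6 + 2 + 0 − 6 − 0)/2 = 8/2 = 4.
(Structurally: 1 ring(s) + 3 π bond(s) = 4.)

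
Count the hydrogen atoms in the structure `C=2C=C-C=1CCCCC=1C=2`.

12

Hydrogens are implicit in SMILES; fill each atom to its normal valence:
  4 × C: 2 H each → 8
  4 × C (aromatic): 1 H each → 4
  2 × C (aromatic): no H
  Total hydrogens = 12.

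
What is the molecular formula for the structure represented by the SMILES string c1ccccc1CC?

Heavy atoms from the SMILES: 8 C.
Implicit hydrogens by atom environment:
  5 × C (aromatic): 1 H each → 5
  1 × C: 3 H
  1 × C: 2 H
  1 × C (aromatic): no H
  Total hydrogens = 10.
Molecular formula: C8H10

C8H10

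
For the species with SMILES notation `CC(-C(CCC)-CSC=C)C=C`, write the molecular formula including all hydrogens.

C11H20S

Heavy atoms from the SMILES: 11 C, 1 S.
Implicit hydrogens by atom environment:
  5 × C: 2 H each → 10
  4 × C: 1 H each → 4
  2 × C: 3 H each → 6
  1 × S: no H
  Total hydrogens = 20.
Molecular formula: C11H20S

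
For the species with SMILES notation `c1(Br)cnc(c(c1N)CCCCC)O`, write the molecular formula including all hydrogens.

C10H15BrN2O

Heavy atoms from the SMILES: 1 Br, 10 C, 2 N, 1 O.
Implicit hydrogens by atom environment:
  4 × C: 2 H each → 8
  4 × C (aromatic): no H
  1 × Br: no H
  1 × C: 3 H
  1 × C (aromatic): 1 H
  1 × N: 2 H
  1 × N (aromatic): no H
  1 × O: 1 H
  Total hydrogens = 15.
Molecular formula: C10H15BrN2O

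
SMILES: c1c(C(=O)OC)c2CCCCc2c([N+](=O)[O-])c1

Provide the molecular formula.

C12H13NO4

Heavy atoms from the SMILES: 12 C, 1 N, 4 O.
Implicit hydrogens by atom environment:
  4 × C: 2 H each → 8
  4 × C (aromatic): no H
  3 × O: no H
  2 × C (aromatic): 1 H each → 2
  1 × C: 3 H
  1 × C: no H
  1 × N (charge +1): no H
  1 × O (charge -1): no H
  Total hydrogens = 13.
Molecular formula: C12H13NO4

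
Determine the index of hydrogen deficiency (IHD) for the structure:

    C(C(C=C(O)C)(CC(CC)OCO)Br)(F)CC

Molecular formula from the SMILES: C12H22BrFO3.
DoU = (2C + 2 + N − H − X)/2 = (2·12 + 2 + 0 − 22 − 2)/2 = 2/2 = 1.
(Structurally: 0 ring(s) + 1 π bond(s) = 1.)

1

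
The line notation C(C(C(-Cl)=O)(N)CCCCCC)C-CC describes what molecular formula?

C12H24ClNO

Heavy atoms from the SMILES: 12 C, 1 Cl, 1 N, 1 O.
Implicit hydrogens by atom environment:
  8 × C: 2 H each → 16
  2 × C: 3 H each → 6
  2 × C: no H
  1 × Cl: no H
  1 × N: 2 H
  1 × O: no H
  Total hydrogens = 24.
Molecular formula: C12H24ClNO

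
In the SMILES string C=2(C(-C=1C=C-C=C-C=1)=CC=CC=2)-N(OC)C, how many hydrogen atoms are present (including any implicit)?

Hydrogens are implicit in SMILES; fill each atom to its normal valence:
  9 × C (aromatic): 1 H each → 9
  3 × C (aromatic): no H
  2 × C: 3 H each → 6
  1 × N: no H
  1 × O: no H
  Total hydrogens = 15.

15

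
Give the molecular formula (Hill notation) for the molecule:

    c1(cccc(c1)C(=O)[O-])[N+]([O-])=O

C7H4NO4-

Heavy atoms from the SMILES: 7 C, 1 N, 4 O.
Implicit hydrogens by atom environment:
  4 × C (aromatic): 1 H each → 4
  2 × C (aromatic): no H
  2 × O: no H
  2 × O (charge -1): no H
  1 × C: no H
  1 × N (charge +1): no H
  Total hydrogens = 4.
Net charge -1.
Molecular formula: C7H4NO4-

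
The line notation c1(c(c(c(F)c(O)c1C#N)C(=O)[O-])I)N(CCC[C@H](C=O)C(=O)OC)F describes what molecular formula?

Heavy atoms from the SMILES: 15 C, 2 F, 1 I, 2 N, 6 O.
Implicit hydrogens by atom environment:
  6 × C (aromatic): no H
  4 × O: no H
  3 × C: 2 H each → 6
  3 × C: no H
  2 × C: 1 H each → 2
  2 × F: no H
  2 × N: no H
  1 × C: 3 H
  1 × I: no H
  1 × O: 1 H
  1 × O (charge -1): no H
  Total hydrogens = 12.
Net charge -1.
Molecular formula: C15H12F2IN2O6-

C15H12F2IN2O6-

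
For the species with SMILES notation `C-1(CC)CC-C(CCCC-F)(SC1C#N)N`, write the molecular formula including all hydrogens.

C12H21FN2S

Heavy atoms from the SMILES: 12 C, 1 F, 2 N, 1 S.
Implicit hydrogens by atom environment:
  7 × C: 2 H each → 14
  2 × C: 1 H each → 2
  2 × C: no H
  1 × C: 3 H
  1 × F: no H
  1 × N: 2 H
  1 × N: no H
  1 × S: no H
  Total hydrogens = 21.
Molecular formula: C12H21FN2S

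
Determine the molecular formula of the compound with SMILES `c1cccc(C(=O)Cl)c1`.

C7H5ClO

Heavy atoms from the SMILES: 7 C, 1 Cl, 1 O.
Implicit hydrogens by atom environment:
  5 × C (aromatic): 1 H each → 5
  1 × C (aromatic): no H
  1 × C: no H
  1 × Cl: no H
  1 × O: no H
  Total hydrogens = 5.
Molecular formula: C7H5ClO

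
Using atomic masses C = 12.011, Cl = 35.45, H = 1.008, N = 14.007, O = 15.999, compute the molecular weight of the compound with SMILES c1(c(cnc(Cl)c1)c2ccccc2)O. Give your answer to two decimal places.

205.64

Molecular formula: C11H8ClNO.
M = 11×12.011 + 1×35.45 + 8×1.008 + 1×14.007 + 1×15.999 = 205.64 g/mol.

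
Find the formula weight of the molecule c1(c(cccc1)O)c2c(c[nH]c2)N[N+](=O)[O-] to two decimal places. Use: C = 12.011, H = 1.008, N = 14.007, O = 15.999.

Molecular formula: C10H9N3O3.
M = 10×12.011 + 9×1.008 + 3×14.007 + 3×15.999 = 219.20 g/mol.

219.20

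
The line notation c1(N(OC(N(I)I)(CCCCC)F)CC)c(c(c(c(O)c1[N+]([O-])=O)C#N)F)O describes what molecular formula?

Heavy atoms from the SMILES: 15 C, 2 F, 2 I, 4 N, 5 O.
Implicit hydrogens by atom environment:
  6 × C (aromatic): no H
  5 × C: 2 H each → 10
  3 × N: no H
  2 × C: 3 H each → 6
  2 × C: no H
  2 × F: no H
  2 × I: no H
  2 × O: 1 H each → 2
  2 × O: no H
  1 × N (charge +1): no H
  1 × O (charge -1): no H
  Total hydrogens = 18.
Molecular formula: C15H18F2I2N4O5

C15H18F2I2N4O5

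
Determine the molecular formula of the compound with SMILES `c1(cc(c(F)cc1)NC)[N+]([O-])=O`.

C7H7FN2O2

Heavy atoms from the SMILES: 7 C, 1 F, 2 N, 2 O.
Implicit hydrogens by atom environment:
  3 × C (aromatic): 1 H each → 3
  3 × C (aromatic): no H
  1 × C: 3 H
  1 × F: no H
  1 × N: 1 H
  1 × N (charge +1): no H
  1 × O: no H
  1 × O (charge -1): no H
  Total hydrogens = 7.
Molecular formula: C7H7FN2O2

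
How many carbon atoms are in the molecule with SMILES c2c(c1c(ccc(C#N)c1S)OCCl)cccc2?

14

The symbol for carbon appears 14 times in the SMILES. Lowercase c denotes aromatic carbon and counts toward C.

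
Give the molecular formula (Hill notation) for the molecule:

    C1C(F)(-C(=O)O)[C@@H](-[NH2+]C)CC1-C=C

Heavy atoms from the SMILES: 9 C, 1 F, 1 N, 2 O.
Implicit hydrogens by atom environment:
  3 × C: 2 H each → 6
  3 × C: 1 H each → 3
  2 × C: no H
  1 × C: 3 H
  1 × F: no H
  1 × N (charge +1): 2 H
  1 × O: 1 H
  1 × O: no H
  Total hydrogens = 15.
Net charge +1.
Molecular formula: C9H15FNO2+

C9H15FNO2+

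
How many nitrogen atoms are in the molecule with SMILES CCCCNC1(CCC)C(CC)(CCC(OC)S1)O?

The symbol for nitrogen appears 1 time in the SMILES.

1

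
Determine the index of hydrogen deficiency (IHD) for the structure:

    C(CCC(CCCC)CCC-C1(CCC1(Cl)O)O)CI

Molecular formula from the SMILES: C16H30ClIO2.
DoU = (2C + 2 + N − H − X)/2 = (2·16 + 2 + 0 − 30 − 2)/2 = 2/2 = 1.
(Structurally: 1 ring(s) + 0 π bond(s) = 1.)

1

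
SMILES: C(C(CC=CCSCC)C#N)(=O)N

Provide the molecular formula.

Heavy atoms from the SMILES: 9 C, 2 N, 1 O, 1 S.
Implicit hydrogens by atom environment:
  3 × C: 2 H each → 6
  3 × C: 1 H each → 3
  2 × C: no H
  1 × C: 3 H
  1 × N: 2 H
  1 × N: no H
  1 × O: no H
  1 × S: no H
  Total hydrogens = 14.
Molecular formula: C9H14N2OS

C9H14N2OS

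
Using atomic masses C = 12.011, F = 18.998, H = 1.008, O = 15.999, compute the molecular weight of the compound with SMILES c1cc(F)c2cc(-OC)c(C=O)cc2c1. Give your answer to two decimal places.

Molecular formula: C12H9FO2.
M = 12×12.011 + 1×18.998 + 9×1.008 + 2×15.999 = 204.20 g/mol.

204.20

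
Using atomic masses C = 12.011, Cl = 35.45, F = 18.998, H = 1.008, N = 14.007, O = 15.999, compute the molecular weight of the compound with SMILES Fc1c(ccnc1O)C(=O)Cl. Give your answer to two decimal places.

175.54

Molecular formula: C6H3ClFNO2.
M = 6×12.011 + 1×35.45 + 1×18.998 + 3×1.008 + 1×14.007 + 2×15.999 = 175.54 g/mol.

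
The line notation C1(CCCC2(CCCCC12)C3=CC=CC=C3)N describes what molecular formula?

C16H23N

Heavy atoms from the SMILES: 16 C, 1 N.
Implicit hydrogens by atom environment:
  7 × C: 2 H each → 14
  5 × C (aromatic): 1 H each → 5
  2 × C: 1 H each → 2
  1 × C: no H
  1 × C (aromatic): no H
  1 × N: 2 H
  Total hydrogens = 23.
Molecular formula: C16H23N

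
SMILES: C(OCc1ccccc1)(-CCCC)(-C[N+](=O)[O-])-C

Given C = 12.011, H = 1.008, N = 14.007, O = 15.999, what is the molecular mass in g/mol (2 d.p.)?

251.33

Molecular formula: C14H21NO3.
M = 14×12.011 + 21×1.008 + 1×14.007 + 3×15.999 = 251.33 g/mol.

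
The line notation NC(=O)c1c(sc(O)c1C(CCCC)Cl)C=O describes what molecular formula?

Heavy atoms from the SMILES: 11 C, 1 Cl, 1 N, 3 O, 1 S.
Implicit hydrogens by atom environment:
  4 × C (aromatic): no H
  3 × C: 2 H each → 6
  2 × C: 1 H each → 2
  2 × O: no H
  1 × C: 3 H
  1 × C: no H
  1 × Cl: no H
  1 × N: 2 H
  1 × O: 1 H
  1 × S (aromatic): no H
  Total hydrogens = 14.
Molecular formula: C11H14ClNO3S

C11H14ClNO3S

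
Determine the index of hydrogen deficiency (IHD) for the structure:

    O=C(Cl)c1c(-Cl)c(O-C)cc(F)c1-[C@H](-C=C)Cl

6

Molecular formula from the SMILES: C11H8Cl3FO2.
DoU = (2C + 2 + N − H − X)/2 = (2·11 + 2 + 0 − 8 − 4)/2 = 12/2 = 6.
(Structurally: 1 ring(s) + 5 π bond(s) = 6.)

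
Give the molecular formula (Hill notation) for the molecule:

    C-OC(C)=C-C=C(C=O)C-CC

Heavy atoms from the SMILES: 10 C, 2 O.
Implicit hydrogens by atom environment:
  3 × C: 3 H each → 9
  3 × C: 1 H each → 3
  2 × C: 2 H each → 4
  2 × C: no H
  2 × O: no H
  Total hydrogens = 16.
Molecular formula: C10H16O2

C10H16O2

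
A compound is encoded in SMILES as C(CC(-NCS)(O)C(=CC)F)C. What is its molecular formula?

C8H16FNOS

Heavy atoms from the SMILES: 8 C, 1 F, 1 N, 1 O, 1 S.
Implicit hydrogens by atom environment:
  3 × C: 2 H each → 6
  2 × C: 3 H each → 6
  2 × C: no H
  1 × C: 1 H
  1 × F: no H
  1 × N: 1 H
  1 × O: 1 H
  1 × S: 1 H
  Total hydrogens = 16.
Molecular formula: C8H16FNOS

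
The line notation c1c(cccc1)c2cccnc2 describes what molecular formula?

C11H9N

Heavy atoms from the SMILES: 11 C, 1 N.
Implicit hydrogens by atom environment:
  9 × C (aromatic): 1 H each → 9
  2 × C (aromatic): no H
  1 × N (aromatic): no H
  Total hydrogens = 9.
Molecular formula: C11H9N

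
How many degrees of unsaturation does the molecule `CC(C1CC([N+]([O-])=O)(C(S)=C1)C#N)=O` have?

6

Molecular formula from the SMILES: C8H8N2O3S.
DoU = (2C + 2 + N − H − X)/2 = (2·8 + 2 + 2 − 8 − 0)/2 = 12/2 = 6.
(Structurally: 1 ring(s) + 5 π bond(s) = 6.)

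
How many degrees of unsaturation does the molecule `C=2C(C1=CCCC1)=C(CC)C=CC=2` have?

6

Molecular formula from the SMILES: C13H16.
DoU = (2C + 2 + N − H − X)/2 = (2·13 + 2 + 0 − 16 − 0)/2 = 12/2 = 6.
(Structurally: 2 ring(s) + 4 π bond(s) = 6.)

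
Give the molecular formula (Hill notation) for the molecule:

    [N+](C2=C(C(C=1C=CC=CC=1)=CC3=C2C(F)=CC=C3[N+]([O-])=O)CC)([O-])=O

C18H13FN2O4

Heavy atoms from the SMILES: 18 C, 1 F, 2 N, 4 O.
Implicit hydrogens by atom environment:
  8 × C (aromatic): 1 H each → 8
  8 × C (aromatic): no H
  2 × N (charge +1): no H
  2 × O: no H
  2 × O (charge -1): no H
  1 × C: 3 H
  1 × C: 2 H
  1 × F: no H
  Total hydrogens = 13.
Molecular formula: C18H13FN2O4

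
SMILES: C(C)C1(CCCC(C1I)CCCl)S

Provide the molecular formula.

Heavy atoms from the SMILES: 10 C, 1 Cl, 1 I, 1 S.
Implicit hydrogens by atom environment:
  6 × C: 2 H each → 12
  2 × C: 1 H each → 2
  1 × C: 3 H
  1 × C: no H
  1 × Cl: no H
  1 × I: no H
  1 × S: 1 H
  Total hydrogens = 18.
Molecular formula: C10H18ClIS

C10H18ClIS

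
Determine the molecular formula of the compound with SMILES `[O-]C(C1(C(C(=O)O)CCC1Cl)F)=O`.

Heavy atoms from the SMILES: 7 C, 1 Cl, 1 F, 4 O.
Implicit hydrogens by atom environment:
  3 × C: no H
  2 × C: 2 H each → 4
  2 × C: 1 H each → 2
  2 × O: no H
  1 × Cl: no H
  1 × F: no H
  1 × O: 1 H
  1 × O (charge -1): no H
  Total hydrogens = 7.
Net charge -1.
Molecular formula: C7H7ClFO4-

C7H7ClFO4-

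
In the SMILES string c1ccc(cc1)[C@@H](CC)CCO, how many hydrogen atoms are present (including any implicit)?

Hydrogens are implicit in SMILES; fill each atom to its normal valence:
  5 × C (aromatic): 1 H each → 5
  3 × C: 2 H each → 6
  1 × C: 3 H
  1 × C: 1 H
  1 × C (aromatic): no H
  1 × O: 1 H
  Total hydrogens = 16.

16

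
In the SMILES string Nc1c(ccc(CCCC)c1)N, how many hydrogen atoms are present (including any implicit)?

Hydrogens are implicit in SMILES; fill each atom to its normal valence:
  3 × C: 2 H each → 6
  3 × C (aromatic): 1 H each → 3
  3 × C (aromatic): no H
  2 × N: 2 H each → 4
  1 × C: 3 H
  Total hydrogens = 16.

16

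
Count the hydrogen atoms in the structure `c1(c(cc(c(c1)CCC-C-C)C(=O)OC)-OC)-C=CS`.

22

Hydrogens are implicit in SMILES; fill each atom to its normal valence:
  4 × C: 2 H each → 8
  4 × C (aromatic): no H
  3 × C: 3 H each → 9
  3 × O: no H
  2 × C (aromatic): 1 H each → 2
  2 × C: 1 H each → 2
  1 × C: no H
  1 × S: 1 H
  Total hydrogens = 22.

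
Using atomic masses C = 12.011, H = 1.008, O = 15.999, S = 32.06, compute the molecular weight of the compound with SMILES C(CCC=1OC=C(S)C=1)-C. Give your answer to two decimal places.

156.24

Molecular formula: C8H12OS.
M = 8×12.011 + 12×1.008 + 1×15.999 + 1×32.06 = 156.24 g/mol.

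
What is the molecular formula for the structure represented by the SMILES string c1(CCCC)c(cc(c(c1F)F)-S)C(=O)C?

Heavy atoms from the SMILES: 12 C, 2 F, 1 O, 1 S.
Implicit hydrogens by atom environment:
  5 × C (aromatic): no H
  3 × C: 2 H each → 6
  2 × C: 3 H each → 6
  2 × F: no H
  1 × C (aromatic): 1 H
  1 × C: no H
  1 × O: no H
  1 × S: 1 H
  Total hydrogens = 14.
Molecular formula: C12H14F2OS

C12H14F2OS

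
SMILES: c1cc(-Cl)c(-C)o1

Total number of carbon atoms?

5

The symbol for carbon appears 5 times in the SMILES. Lowercase c denotes aromatic carbon and counts toward C.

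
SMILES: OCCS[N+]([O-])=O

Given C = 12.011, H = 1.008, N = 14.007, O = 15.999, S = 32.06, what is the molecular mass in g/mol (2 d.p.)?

123.13

Molecular formula: C2H5NO3S.
M = 2×12.011 + 5×1.008 + 1×14.007 + 3×15.999 + 1×32.06 = 123.13 g/mol.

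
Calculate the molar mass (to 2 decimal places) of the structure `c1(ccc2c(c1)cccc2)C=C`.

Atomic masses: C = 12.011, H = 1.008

Molecular formula: C12H10.
M = 12×12.011 + 10×1.008 = 154.21 g/mol.

154.21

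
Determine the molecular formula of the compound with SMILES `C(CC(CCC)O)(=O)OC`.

C7H14O3

Heavy atoms from the SMILES: 7 C, 3 O.
Implicit hydrogens by atom environment:
  3 × C: 2 H each → 6
  2 × C: 3 H each → 6
  2 × O: no H
  1 × C: 1 H
  1 × C: no H
  1 × O: 1 H
  Total hydrogens = 14.
Molecular formula: C7H14O3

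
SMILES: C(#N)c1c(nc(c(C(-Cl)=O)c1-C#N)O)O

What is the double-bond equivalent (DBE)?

9

Molecular formula from the SMILES: C8H2ClN3O3.
DoU = (2C + 2 + N − H − X)/2 = (2·8 + 2 + 3 − 2 − 1)/2 = 18/2 = 9.
(Structurally: 1 ring(s) + 8 π bond(s) = 9.)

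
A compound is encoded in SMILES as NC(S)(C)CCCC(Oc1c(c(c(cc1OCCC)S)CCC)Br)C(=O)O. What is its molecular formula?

C19H30BrNO4S2

Heavy atoms from the SMILES: 1 Br, 19 C, 1 N, 4 O, 2 S.
Implicit hydrogens by atom environment:
  7 × C: 2 H each → 14
  5 × C (aromatic): no H
  3 × C: 3 H each → 9
  3 × O: no H
  2 × C: no H
  2 × S: 1 H each → 2
  1 × Br: no H
  1 × C (aromatic): 1 H
  1 × C: 1 H
  1 × N: 2 H
  1 × O: 1 H
  Total hydrogens = 30.
Molecular formula: C19H30BrNO4S2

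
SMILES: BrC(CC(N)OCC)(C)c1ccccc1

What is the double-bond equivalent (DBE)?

4

Molecular formula from the SMILES: C12H18BrNO.
DoU = (2C + 2 + N − H − X)/2 = (2·12 + 2 + 1 − 18 − 1)/2 = 8/2 = 4.
(Structurally: 1 ring(s) + 3 π bond(s) = 4.)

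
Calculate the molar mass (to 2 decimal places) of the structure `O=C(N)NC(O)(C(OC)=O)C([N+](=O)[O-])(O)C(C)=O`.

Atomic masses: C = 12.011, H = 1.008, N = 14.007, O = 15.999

265.18

Molecular formula: C7H11N3O8.
M = 7×12.011 + 11×1.008 + 3×14.007 + 8×15.999 = 265.18 g/mol.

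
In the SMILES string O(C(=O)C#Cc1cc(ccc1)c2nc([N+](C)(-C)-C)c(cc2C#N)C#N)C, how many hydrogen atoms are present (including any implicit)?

17

Hydrogens are implicit in SMILES; fill each atom to its normal valence:
  6 × C (aromatic): no H
  5 × C (aromatic): 1 H each → 5
  5 × C: no H
  4 × C: 3 H each → 12
  2 × N: no H
  2 × O: no H
  1 × N (aromatic): no H
  1 × N (charge +1): no H
  Total hydrogens = 17.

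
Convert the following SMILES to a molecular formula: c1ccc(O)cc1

C6H6O

Heavy atoms from the SMILES: 6 C, 1 O.
Implicit hydrogens by atom environment:
  5 × C (aromatic): 1 H each → 5
  1 × C (aromatic): no H
  1 × O: 1 H
  Total hydrogens = 6.
Molecular formula: C6H6O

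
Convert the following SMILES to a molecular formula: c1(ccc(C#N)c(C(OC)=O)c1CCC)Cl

C12H12ClNO2

Heavy atoms from the SMILES: 12 C, 1 Cl, 1 N, 2 O.
Implicit hydrogens by atom environment:
  4 × C (aromatic): no H
  2 × C: 3 H each → 6
  2 × C: 2 H each → 4
  2 × C (aromatic): 1 H each → 2
  2 × C: no H
  2 × O: no H
  1 × Cl: no H
  1 × N: no H
  Total hydrogens = 12.
Molecular formula: C12H12ClNO2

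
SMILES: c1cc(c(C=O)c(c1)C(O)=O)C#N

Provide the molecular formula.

C9H5NO3

Heavy atoms from the SMILES: 9 C, 1 N, 3 O.
Implicit hydrogens by atom environment:
  3 × C (aromatic): 1 H each → 3
  3 × C (aromatic): no H
  2 × C: no H
  2 × O: no H
  1 × C: 1 H
  1 × N: no H
  1 × O: 1 H
  Total hydrogens = 5.
Molecular formula: C9H5NO3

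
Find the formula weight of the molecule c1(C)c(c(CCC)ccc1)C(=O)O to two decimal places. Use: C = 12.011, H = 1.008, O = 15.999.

Molecular formula: C11H14O2.
M = 11×12.011 + 14×1.008 + 2×15.999 = 178.23 g/mol.

178.23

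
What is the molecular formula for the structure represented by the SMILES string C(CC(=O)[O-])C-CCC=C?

C8H13O2-

Heavy atoms from the SMILES: 8 C, 2 O.
Implicit hydrogens by atom environment:
  6 × C: 2 H each → 12
  1 × C: 1 H
  1 × C: no H
  1 × O: no H
  1 × O (charge -1): no H
  Total hydrogens = 13.
Net charge -1.
Molecular formula: C8H13O2-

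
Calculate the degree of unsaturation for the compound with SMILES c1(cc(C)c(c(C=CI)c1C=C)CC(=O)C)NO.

Molecular formula from the SMILES: C14H16INO2.
DoU = (2C + 2 + N − H − X)/2 = (2·14 + 2 + 1 − 16 − 1)/2 = 14/2 = 7.
(Structurally: 1 ring(s) + 6 π bond(s) = 7.)

7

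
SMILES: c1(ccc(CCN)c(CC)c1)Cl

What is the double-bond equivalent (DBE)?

4

Molecular formula from the SMILES: C10H14ClN.
DoU = (2C + 2 + N − H − X)/2 = (2·10 + 2 + 1 − 14 − 1)/2 = 8/2 = 4.
(Structurally: 1 ring(s) + 3 π bond(s) = 4.)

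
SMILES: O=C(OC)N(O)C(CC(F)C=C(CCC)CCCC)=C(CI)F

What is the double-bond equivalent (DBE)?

Molecular formula from the SMILES: C16H26F2INO3.
DoU = (2C + 2 + N − H − X)/2 = (2·16 + 2 + 1 − 26 − 3)/2 = 6/2 = 3.
(Structurally: 0 ring(s) + 3 π bond(s) = 3.)

3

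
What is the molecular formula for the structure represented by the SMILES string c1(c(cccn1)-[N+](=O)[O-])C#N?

C6H3N3O2

Heavy atoms from the SMILES: 6 C, 3 N, 2 O.
Implicit hydrogens by atom environment:
  3 × C (aromatic): 1 H each → 3
  2 × C (aromatic): no H
  1 × C: no H
  1 × N (aromatic): no H
  1 × N (charge +1): no H
  1 × N: no H
  1 × O: no H
  1 × O (charge -1): no H
  Total hydrogens = 3.
Molecular formula: C6H3N3O2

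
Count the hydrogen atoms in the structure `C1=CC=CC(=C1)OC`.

Hydrogens are implicit in SMILES; fill each atom to its normal valence:
  5 × C (aromatic): 1 H each → 5
  1 × C: 3 H
  1 × C (aromatic): no H
  1 × O: no H
  Total hydrogens = 8.

8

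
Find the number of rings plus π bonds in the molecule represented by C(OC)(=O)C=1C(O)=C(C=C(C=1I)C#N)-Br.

7

Molecular formula from the SMILES: C9H5BrINO3.
DoU = (2C + 2 + N − H − X)/2 = (2·9 + 2 + 1 − 5 − 2)/2 = 14/2 = 7.
(Structurally: 1 ring(s) + 6 π bond(s) = 7.)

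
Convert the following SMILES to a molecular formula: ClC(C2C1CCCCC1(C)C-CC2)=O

C12H19ClO

Heavy atoms from the SMILES: 12 C, 1 Cl, 1 O.
Implicit hydrogens by atom environment:
  7 × C: 2 H each → 14
  2 × C: 1 H each → 2
  2 × C: no H
  1 × C: 3 H
  1 × Cl: no H
  1 × O: no H
  Total hydrogens = 19.
Molecular formula: C12H19ClO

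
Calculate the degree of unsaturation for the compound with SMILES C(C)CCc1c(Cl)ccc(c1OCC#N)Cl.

Molecular formula from the SMILES: C12H13Cl2NO.
DoU = (2C + 2 + N − H − X)/2 = (2·12 + 2 + 1 − 13 − 2)/2 = 12/2 = 6.
(Structurally: 1 ring(s) + 5 π bond(s) = 6.)

6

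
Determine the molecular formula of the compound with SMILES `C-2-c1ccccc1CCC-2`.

Heavy atoms from the SMILES: 10 C.
Implicit hydrogens by atom environment:
  4 × C: 2 H each → 8
  4 × C (aromatic): 1 H each → 4
  2 × C (aromatic): no H
  Total hydrogens = 12.
Molecular formula: C10H12

C10H12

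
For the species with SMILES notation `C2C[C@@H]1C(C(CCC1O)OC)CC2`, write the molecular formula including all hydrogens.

C11H20O2

Heavy atoms from the SMILES: 11 C, 2 O.
Implicit hydrogens by atom environment:
  6 × C: 2 H each → 12
  4 × C: 1 H each → 4
  1 × C: 3 H
  1 × O: 1 H
  1 × O: no H
  Total hydrogens = 20.
Molecular formula: C11H20O2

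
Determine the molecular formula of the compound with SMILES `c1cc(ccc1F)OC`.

C7H7FO

Heavy atoms from the SMILES: 7 C, 1 F, 1 O.
Implicit hydrogens by atom environment:
  4 × C (aromatic): 1 H each → 4
  2 × C (aromatic): no H
  1 × C: 3 H
  1 × F: no H
  1 × O: no H
  Total hydrogens = 7.
Molecular formula: C7H7FO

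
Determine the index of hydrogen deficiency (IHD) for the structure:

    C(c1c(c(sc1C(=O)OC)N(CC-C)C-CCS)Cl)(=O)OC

5

Molecular formula from the SMILES: C14H20ClNO4S2.
DoU = (2C + 2 + N − H − X)/2 = (2·14 + 2 + 1 − 20 − 1)/2 = 10/2 = 5.
(Structurally: 1 ring(s) + 4 π bond(s) = 5.)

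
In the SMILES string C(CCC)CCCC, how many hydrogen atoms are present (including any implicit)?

18

Hydrogens are implicit in SMILES; fill each atom to its normal valence:
  6 × C: 2 H each → 12
  2 × C: 3 H each → 6
  Total hydrogens = 18.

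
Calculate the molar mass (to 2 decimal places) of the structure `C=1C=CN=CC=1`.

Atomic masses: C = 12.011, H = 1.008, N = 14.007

Molecular formula: C5H5N.
M = 5×12.011 + 5×1.008 + 1×14.007 = 79.10 g/mol.

79.10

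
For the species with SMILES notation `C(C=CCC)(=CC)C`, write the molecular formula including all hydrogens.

C8H14

Heavy atoms from the SMILES: 8 C.
Implicit hydrogens by atom environment:
  3 × C: 3 H each → 9
  3 × C: 1 H each → 3
  1 × C: 2 H
  1 × C: no H
  Total hydrogens = 14.
Molecular formula: C8H14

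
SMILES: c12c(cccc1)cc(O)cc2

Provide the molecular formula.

C10H8O

Heavy atoms from the SMILES: 10 C, 1 O.
Implicit hydrogens by atom environment:
  7 × C (aromatic): 1 H each → 7
  3 × C (aromatic): no H
  1 × O: 1 H
  Total hydrogens = 8.
Molecular formula: C10H8O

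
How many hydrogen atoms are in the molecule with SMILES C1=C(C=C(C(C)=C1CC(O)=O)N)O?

11

Hydrogens are implicit in SMILES; fill each atom to its normal valence:
  4 × C (aromatic): no H
  2 × C (aromatic): 1 H each → 2
  2 × O: 1 H each → 2
  1 × C: 3 H
  1 × C: 2 H
  1 × C: no H
  1 × N: 2 H
  1 × O: no H
  Total hydrogens = 11.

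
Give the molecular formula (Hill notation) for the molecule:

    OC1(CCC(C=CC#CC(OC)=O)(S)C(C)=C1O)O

Heavy atoms from the SMILES: 13 C, 5 O, 1 S.
Implicit hydrogens by atom environment:
  7 × C: no H
  3 × O: 1 H each → 3
  2 × C: 3 H each → 6
  2 × C: 2 H each → 4
  2 × C: 1 H each → 2
  2 × O: no H
  1 × S: 1 H
  Total hydrogens = 16.
Molecular formula: C13H16O5S

C13H16O5S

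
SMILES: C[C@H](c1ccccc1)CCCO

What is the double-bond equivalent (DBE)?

4

Molecular formula from the SMILES: C11H16O.
DoU = (2C + 2 + N − H − X)/2 = (2·11 + 2 + 0 − 16 − 0)/2 = 8/2 = 4.
(Structurally: 1 ring(s) + 3 π bond(s) = 4.)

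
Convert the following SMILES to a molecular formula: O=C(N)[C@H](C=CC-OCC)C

Heavy atoms from the SMILES: 8 C, 1 N, 2 O.
Implicit hydrogens by atom environment:
  3 × C: 1 H each → 3
  2 × C: 3 H each → 6
  2 × C: 2 H each → 4
  2 × O: no H
  1 × C: no H
  1 × N: 2 H
  Total hydrogens = 15.
Molecular formula: C8H15NO2

C8H15NO2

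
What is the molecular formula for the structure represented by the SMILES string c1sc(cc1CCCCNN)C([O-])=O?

C9H13N2O2S-

Heavy atoms from the SMILES: 9 C, 2 N, 2 O, 1 S.
Implicit hydrogens by atom environment:
  4 × C: 2 H each → 8
  2 × C (aromatic): 1 H each → 2
  2 × C (aromatic): no H
  1 × C: no H
  1 × N: 2 H
  1 × N: 1 H
  1 × O: no H
  1 × O (charge -1): no H
  1 × S (aromatic): no H
  Total hydrogens = 13.
Net charge -1.
Molecular formula: C9H13N2O2S-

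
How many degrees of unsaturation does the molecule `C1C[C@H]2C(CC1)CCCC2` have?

Molecular formula from the SMILES: C10H18.
DoU = (2C + 2 + N − H − X)/2 = (2·10 + 2 + 0 − 18 − 0)/2 = 4/2 = 2.
(Structurally: 2 ring(s) + 0 π bond(s) = 2.)

2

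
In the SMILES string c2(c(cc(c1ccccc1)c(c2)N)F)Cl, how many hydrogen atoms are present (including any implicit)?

Hydrogens are implicit in SMILES; fill each atom to its normal valence:
  7 × C (aromatic): 1 H each → 7
  5 × C (aromatic): no H
  1 × Cl: no H
  1 × F: no H
  1 × N: 2 H
  Total hydrogens = 9.

9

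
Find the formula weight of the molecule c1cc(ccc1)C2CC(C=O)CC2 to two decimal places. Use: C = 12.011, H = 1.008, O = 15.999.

Molecular formula: C12H14O.
M = 12×12.011 + 14×1.008 + 1×15.999 = 174.24 g/mol.

174.24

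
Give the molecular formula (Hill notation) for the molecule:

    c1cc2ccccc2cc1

Heavy atoms from the SMILES: 10 C.
Implicit hydrogens by atom environment:
  8 × C (aromatic): 1 H each → 8
  2 × C (aromatic): no H
  Total hydrogens = 8.
Molecular formula: C10H8

C10H8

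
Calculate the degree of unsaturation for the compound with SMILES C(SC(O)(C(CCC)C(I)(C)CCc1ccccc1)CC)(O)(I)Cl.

Molecular formula from the SMILES: C18H27ClI2O2S.
DoU = (2C + 2 + N − H − X)/2 = (2·18 + 2 + 0 − 27 − 3)/2 = 8/2 = 4.
(Structurally: 1 ring(s) + 3 π bond(s) = 4.)

4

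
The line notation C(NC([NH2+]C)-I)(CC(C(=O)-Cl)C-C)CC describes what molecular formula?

Heavy atoms from the SMILES: 10 C, 1 Cl, 1 I, 2 N, 1 O.
Implicit hydrogens by atom environment:
  3 × C: 3 H each → 9
  3 × C: 2 H each → 6
  3 × C: 1 H each → 3
  1 × C: no H
  1 × Cl: no H
  1 × I: no H
  1 × N (charge +1): 2 H
  1 × N: 1 H
  1 × O: no H
  Total hydrogens = 21.
Net charge +1.
Molecular formula: C10H21ClIN2O+

C10H21ClIN2O+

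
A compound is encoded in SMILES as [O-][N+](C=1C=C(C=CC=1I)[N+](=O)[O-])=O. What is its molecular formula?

Heavy atoms from the SMILES: 6 C, 1 I, 2 N, 4 O.
Implicit hydrogens by atom environment:
  3 × C (aromatic): 1 H each → 3
  3 × C (aromatic): no H
  2 × N (charge +1): no H
  2 × O: no H
  2 × O (charge -1): no H
  1 × I: no H
  Total hydrogens = 3.
Molecular formula: C6H3IN2O4

C6H3IN2O4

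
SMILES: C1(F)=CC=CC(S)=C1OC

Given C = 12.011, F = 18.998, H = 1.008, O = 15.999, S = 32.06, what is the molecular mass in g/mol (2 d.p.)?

158.19

Molecular formula: C7H7FOS.
M = 7×12.011 + 1×18.998 + 7×1.008 + 1×15.999 + 1×32.06 = 158.19 g/mol.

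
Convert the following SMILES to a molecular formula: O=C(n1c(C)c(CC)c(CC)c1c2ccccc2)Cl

Heavy atoms from the SMILES: 16 C, 1 Cl, 1 N, 1 O.
Implicit hydrogens by atom environment:
  5 × C (aromatic): 1 H each → 5
  5 × C (aromatic): no H
  3 × C: 3 H each → 9
  2 × C: 2 H each → 4
  1 × C: no H
  1 × Cl: no H
  1 × N (aromatic): no H
  1 × O: no H
  Total hydrogens = 18.
Molecular formula: C16H18ClNO

C16H18ClNO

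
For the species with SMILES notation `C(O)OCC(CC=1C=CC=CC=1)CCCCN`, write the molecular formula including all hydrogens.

Heavy atoms from the SMILES: 14 C, 1 N, 2 O.
Implicit hydrogens by atom environment:
  7 × C: 2 H each → 14
  5 × C (aromatic): 1 H each → 5
  1 × C: 1 H
  1 × C (aromatic): no H
  1 × N: 2 H
  1 × O: 1 H
  1 × O: no H
  Total hydrogens = 23.
Molecular formula: C14H23NO2

C14H23NO2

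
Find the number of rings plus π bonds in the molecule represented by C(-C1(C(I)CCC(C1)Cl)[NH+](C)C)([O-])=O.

2

Molecular formula from the SMILES: C9H15ClINO2.
DoU = (2C + 2 + N − H − X)/2 = (2·9 + 2 + 1 − 15 − 2)/2 = 4/2 = 2.
(Structurally: 1 ring(s) + 1 π bond(s) = 2.)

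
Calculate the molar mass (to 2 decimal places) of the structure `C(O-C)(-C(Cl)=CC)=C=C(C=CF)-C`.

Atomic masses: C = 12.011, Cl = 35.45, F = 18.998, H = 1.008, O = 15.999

202.65

Molecular formula: C10H12ClFO.
M = 10×12.011 + 1×35.45 + 1×18.998 + 12×1.008 + 1×15.999 = 202.65 g/mol.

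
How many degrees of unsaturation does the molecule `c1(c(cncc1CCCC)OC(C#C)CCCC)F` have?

6

Molecular formula from the SMILES: C16H22FNO.
DoU = (2C + 2 + N − H − X)/2 = (2·16 + 2 + 1 − 22 − 1)/2 = 12/2 = 6.
(Structurally: 1 ring(s) + 5 π bond(s) = 6.)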